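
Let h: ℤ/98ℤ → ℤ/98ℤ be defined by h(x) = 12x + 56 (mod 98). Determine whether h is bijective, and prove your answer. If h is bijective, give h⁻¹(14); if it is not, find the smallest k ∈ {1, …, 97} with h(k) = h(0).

49

Recall: h is injective if h(u) = h(v) implies u = v.
We have gcd(12, 98) = 2 > 1. Taking u = 0 and v = 49: h(0) = 56 and h(49) = 12·49 + 56 = 644 ≡ 56 (mod 98).
So h(0) = h(49) while 0 ≠ 49, therefore h is not injective, hence not bijective.
Since h is not bijective, we find the least positive k with h(k) = h(0): this means 12k ≡ 0 (mod 98), i.e. 98 ∣ 12k. Since gcd(12, 98) = 2, dividing through by 2 this holds exactly when 49 ∣ 6k, and as gcd(6, 49) = 1, exactly when 49 ∣ k.
The smallest positive such k is 49.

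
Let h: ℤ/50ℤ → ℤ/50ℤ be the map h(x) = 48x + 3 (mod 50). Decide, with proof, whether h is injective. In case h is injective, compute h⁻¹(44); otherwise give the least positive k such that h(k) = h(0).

We have gcd(48, 50) = 2 > 1. Taking a = 0 and b = 25: h(0) = 3 and h(25) = 48·25 + 3 = 1203 ≡ 3 (mod 50).
So h(0) = h(25) while 0 ≠ 25, therefore h is not injective.
Since h is not injective, we find the least positive k with h(k) = h(0): this means 48k ≡ 0 (mod 50), i.e. 50 ∣ 48k. Since gcd(48, 50) = 2, dividing through by 2 this holds exactly when 25 ∣ 24k, and as gcd(24, 25) = 1, exactly when 25 ∣ k.
The smallest positive such k is 25.

25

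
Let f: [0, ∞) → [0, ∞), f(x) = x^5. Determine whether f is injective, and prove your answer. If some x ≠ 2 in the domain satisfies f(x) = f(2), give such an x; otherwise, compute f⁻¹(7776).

6

On [0, ∞), x ↦ x^5 is strictly increasing, so f(u) = f(v) forces u = v. Therefore f is injective.
Since x ↦ x^5 is strictly increasing on [0, ∞), it is injective there, so no x ≠ 2 in the domain has f(x) = f(2). We therefore compute f⁻¹(7776) = 7776^{1/5} = 6 (indeed 6^5 = 7776).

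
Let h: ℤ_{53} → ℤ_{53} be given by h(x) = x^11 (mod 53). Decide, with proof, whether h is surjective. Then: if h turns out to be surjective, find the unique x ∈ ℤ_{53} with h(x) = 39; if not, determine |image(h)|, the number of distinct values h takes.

Since 53 is prime, the nonzero elements of ℤ_{53} form a cyclic group of order 52.
As gcd(11, 52) = 1, raising to the 11th power is a bijection on this group: if s^11 ≡ t^11 then (st^{−1})^11 = 1, and the only element of order dividing gcd(11, 52) = 1 is 1, so s = t.
With h(0) = 0 this makes h injective on all of ℤ_{53}, hence bijective (finite equal-size domain and codomain). In particular h is surjective.
Since h is surjective, we find the preimage of 39. The inverse of x ↦ x^11 on (ℤ_{53})^× is x ↦ x^19, because 11·19 = 209 = 4·52 + 1 ≡ 1 (mod 52) and x^{52} = 1 for x ≠ 0 (Fermat). So h⁻¹(39) = 39^19 mod 53.
Repeated squaring mod 53: 39^1 ≡ 39, 39^2 ≡ 39² = 1521 ≡ 37, 39^4 ≡ 37² = 1369 ≡ 44, 39^8 ≡ 44² = 1936 ≡ 28, 39^16 ≡ 28² = 784 ≡ 42. Since 19 = 16 + 2 + 1, 39^19 ≡ 42·37·39: 42·37 = 1554 ≡ 17, then 17·39 = 663 ≡ 27. So 39^19 ≡ 27 (mod 53).
Hence h⁻¹(39) = 27.

27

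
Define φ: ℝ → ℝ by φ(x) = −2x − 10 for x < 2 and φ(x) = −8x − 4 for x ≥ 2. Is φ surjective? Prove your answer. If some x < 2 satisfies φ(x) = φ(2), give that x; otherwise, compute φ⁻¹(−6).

-2

Both pieces are strictly decreasing (slopes −2 and −8), so each is injective on its own interval.
The left piece maps (−∞, 2) onto (−14, ∞); the right piece maps [2, ∞) onto (−∞, −20].
The union (−14, ∞) ∪ (−∞, −20] omits the interval between −14 and −20; in particular −14 has no preimage. So φ is not surjective.
Because the two images are disjoint, no x < 2 has φ(x) = φ(2), so we compute φ⁻¹(−6): −6 lies in (−14, ∞), so solve −2x − 10 = −6: x = (−6 + 10)/(−2) = −2.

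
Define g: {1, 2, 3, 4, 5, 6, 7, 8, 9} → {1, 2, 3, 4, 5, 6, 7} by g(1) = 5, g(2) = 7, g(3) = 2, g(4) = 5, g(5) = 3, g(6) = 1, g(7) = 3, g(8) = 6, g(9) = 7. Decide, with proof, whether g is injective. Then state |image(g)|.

6

g(1) = 5 = g(4) with 1 ≠ 4, so g is not injective.
The image of g is {1, 2, 3, 5, 6, 7}, which has 6 elements.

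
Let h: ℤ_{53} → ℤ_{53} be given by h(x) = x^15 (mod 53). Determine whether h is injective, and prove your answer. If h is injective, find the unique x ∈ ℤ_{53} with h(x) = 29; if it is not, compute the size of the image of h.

Since 53 is prime, the nonzero elements of ℤ_{53} form a cyclic group of order 52.
As gcd(15, 52) = 1, raising to the 15th power is a bijection on this group: if a^15 ≡ b^15 then (ab^{−1})^15 = 1, and the only element of order dividing gcd(15, 52) = 1 is 1, so a = b.
With h(0) = 0 this makes h injective on all of ℤ_{53}, hence bijective (finite equal-size domain and codomain). In particular h is injective.
Since h is injective, we find the preimage of 29. The inverse of x ↦ x^15 on (ℤ_{53})^× is x ↦ x^7, because 15·7 = 105 = 2·52 + 1 ≡ 1 (mod 52) and x^{52} = 1 for x ≠ 0 (Fermat). So h⁻¹(29) = 29^7 mod 53.
Repeated squaring mod 53: 29^1 ≡ 29, 29^2 ≡ 29² = 841 ≡ 46, 29^4 ≡ 46² = 2116 ≡ 49. Since 7 = 4 + 2 + 1, 29^7 ≡ 49·46·29: 49·46 = 2254 ≡ 28, then 28·29 = 812 ≡ 17. So 29^7 ≡ 17 (mod 53).
Hence h⁻¹(29) = 17.

17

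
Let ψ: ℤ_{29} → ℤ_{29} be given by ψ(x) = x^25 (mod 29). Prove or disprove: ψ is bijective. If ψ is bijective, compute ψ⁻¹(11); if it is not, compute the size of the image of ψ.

Since 29 is prime, the nonzero elements of ℤ_{29} form a cyclic group of order 28.
As gcd(25, 28) = 1, raising to the 25th power is a bijection on this group: if u^25 ≡ v^25 then (uv^{−1})^25 = 1, and the only element of order dividing gcd(25, 28) = 1 is 1, so u = v.
With ψ(0) = 0 this makes ψ injective on all of ℤ_{29}, hence bijective (finite equal-size domain and codomain). In particular ψ is bijective.
Since ψ is bijective, we find the preimage of 11. The inverse of x ↦ x^25 on (ℤ_{29})^× is x ↦ x^9, because 25·9 = 225 = 8·28 + 1 ≡ 1 (mod 28) and x^{28} = 1 for x ≠ 0 (Fermat). So ψ⁻¹(11) = 11^9 mod 29.
Repeated squaring mod 29: 11^1 ≡ 11, 11^2 ≡ 11² = 121 ≡ 5, 11^4 ≡ 5² = 25, 11^8 ≡ 25² = 625 ≡ 16. Since 9 = 8 + 1, 11^9 ≡ 16·11: 16·11 = 176 ≡ 2. So 11^9 ≡ 2 (mod 29).
Hence ψ⁻¹(11) = 2.

2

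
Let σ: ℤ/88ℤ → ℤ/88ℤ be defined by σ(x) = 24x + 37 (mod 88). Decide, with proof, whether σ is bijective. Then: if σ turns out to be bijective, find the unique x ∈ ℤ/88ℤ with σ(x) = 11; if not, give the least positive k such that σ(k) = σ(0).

We have gcd(24, 88) = 8 > 1. Taking a = 0 and b = 11: σ(0) = 37 and σ(11) = 24·11 + 37 = 301 ≡ 37 (mod 88).
So σ(0) = σ(11) while 0 ≠ 11, thus σ is not injective, hence not bijective.
Since σ is not bijective, we find the least positive k with σ(k) = σ(0): this means 24k ≡ 0 (mod 88), i.e. 88 ∣ 24k. Since gcd(24, 88) = 8, dividing through by 8 this holds exactly when 11 ∣ 3k, and as gcd(3, 11) = 1, exactly when 11 ∣ k.
The smallest positive such k is 11.

11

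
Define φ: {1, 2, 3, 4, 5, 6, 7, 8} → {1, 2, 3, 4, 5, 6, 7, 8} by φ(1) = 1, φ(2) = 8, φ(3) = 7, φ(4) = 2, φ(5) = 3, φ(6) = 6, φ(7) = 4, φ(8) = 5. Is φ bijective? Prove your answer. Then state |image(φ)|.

The values 1, 8, 7, 2, 3, 6, 4, 5 are a permutation of {1, 2, 3, 4, 5, 6, 7, 8}: each element appears exactly once.
So φ is injective and surjective, hence bijective.
The image of φ is {1, 2, 3, 4, 5, 6, 7, 8}, which has 8 elements.

8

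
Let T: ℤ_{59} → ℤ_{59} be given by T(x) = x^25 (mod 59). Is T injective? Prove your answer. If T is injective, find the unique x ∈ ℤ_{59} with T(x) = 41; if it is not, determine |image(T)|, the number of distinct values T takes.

Since 59 is prime, the nonzero elements of ℤ_{59} form a cyclic group of order 58.
As gcd(25, 58) = 1, raising to the 25th power is a bijection on this group: if u^25 ≡ v^25 then (uv^{−1})^25 = 1, and the only element of order dividing gcd(25, 58) = 1 is 1, so u = v.
With T(0) = 0 this makes T injective on all of ℤ_{59}, hence bijective (finite equal-size domain and codomain). In particular T is injective.
Since T is injective, we find the preimage of 41. The inverse of x ↦ x^25 on (ℤ_{59})^× is x ↦ x^7, because 25·7 = 175 = 3·58 + 1 ≡ 1 (mod 58) and x^{58} = 1 for x ≠ 0 (Fermat). So T⁻¹(41) = 41^7 mod 59.
Repeated squaring mod 59: 41^1 ≡ 41, 41^2 ≡ 41² = 1681 ≡ 29, 41^4 ≡ 29² = 841 ≡ 15. Since 7 = 4 + 2 + 1, 41^7 ≡ 15·29·41: 15·29 = 435 ≡ 22, then 22·41 = 902 ≡ 17. So 41^7 ≡ 17 (mod 59).
Hence T⁻¹(41) = 17.

17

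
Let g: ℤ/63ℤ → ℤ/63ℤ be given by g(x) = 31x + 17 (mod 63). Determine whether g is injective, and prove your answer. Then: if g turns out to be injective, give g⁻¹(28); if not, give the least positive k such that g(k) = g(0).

41

Recall that injectivity means: for all s, t in the domain, g(s) = g(t) implies s = t.
If g(s) = g(t), then 31s ≡ 31t (mod 63). Because gcd(31, 63) = 1, we may cancel 31 to get s ≡ t (mod 63).
Hence g is injective.
We now compute 31⁻¹ mod 63 explicitly. Euclid's algorithm: 63 = 2·31 + 1; back-substituting gives 1 = 61·31 − 30·63, so 31⁻¹ ≡ 61 (mod 63).
Since g is injective, we find g⁻¹(28): we need 31x ≡ 28 − 17 ≡ 11 (mod 63). Using 31⁻¹ = 61: x ≡ 61·11 = 671 = 10·63 + 41, so x = 41.
Check: g(41) = 31·41 + 17 = 1288 = 20·63 + 28 ≡ 28 (mod 63).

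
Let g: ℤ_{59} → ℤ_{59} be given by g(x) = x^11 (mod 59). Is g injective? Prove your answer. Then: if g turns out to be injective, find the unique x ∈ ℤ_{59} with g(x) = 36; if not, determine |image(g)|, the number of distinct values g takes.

16

Since 59 is prime, the nonzero elements of ℤ_{59} form a cyclic group of order 58.
As gcd(11, 58) = 1, raising to the 11th power is a bijection on this group: if u^11 ≡ v^11 then (uv^{−1})^11 = 1, and the only element of order dividing gcd(11, 58) = 1 is 1, so u = v.
With g(0) = 0 this makes g injective on all of ℤ_{59}, hence bijective (finite equal-size domain and codomain). In particular g is injective.
Since g is injective, we find the preimage of 36. The inverse of x ↦ x^11 on (ℤ_{59})^× is x ↦ x^37, because 11·37 = 407 = 7·58 + 1 ≡ 1 (mod 58) and x^{58} = 1 for x ≠ 0 (Fermat). So g⁻¹(36) = 36^37 mod 59.
Repeated squaring mod 59: 36^1 ≡ 36, 36^2 ≡ 36² = 1296 ≡ 57, 36^4 ≡ 57² = 3249 ≡ 4, 36^8 ≡ 4² = 16, 36^16 ≡ 16² = 256 ≡ 20, 36^32 ≡ 20² = 400 ≡ 46. Since 37 = 32 + 4 + 1, 36^37 ≡ 46·4·36: 46·4 = 184 ≡ 7, then 7·36 = 252 ≡ 16. So 36^37 ≡ 16 (mod 59).
Hence g⁻¹(36) = 16.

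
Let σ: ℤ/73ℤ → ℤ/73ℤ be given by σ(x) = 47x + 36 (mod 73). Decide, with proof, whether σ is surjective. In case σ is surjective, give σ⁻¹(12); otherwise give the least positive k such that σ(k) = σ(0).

29

Recall that σ is surjective if every y in the codomain equals σ(x) for some x in the domain.
Since gcd(47, 73) = 1, 47 is invertible modulo 73. Euclid's algorithm: 73 = 1·47 + 26, 47 = 1·26 + 21, 26 = 1·21 + 5, 21 = 4·5 + 1; back-substituting gives 1 = 14·47 − 9·73, so 47⁻¹ ≡ 14 (mod 73).
For any y ∈ ℤ/73ℤ, x = 14(y − 36) mod 73 satisfies σ(x) = 47·14(y − 36) + 36 ≡ y (since 47·14 ≡ 1 mod 73). So every y has a preimage.
Hence σ is surjective.
Since σ is surjective, we compute σ⁻¹(12): solve 47x + 36 ≡ 12 (mod 73), i.e. 47x ≡ 49 (mod 73).
Multiplying by 47⁻¹ = 14 gives x ≡ 14·49 = 686 = 9·73 + 29 ≡ 29 (mod 73).
Check: σ(29) = 47·29 + 36 = 1399 = 19·73 + 12 ≡ 12 (mod 73).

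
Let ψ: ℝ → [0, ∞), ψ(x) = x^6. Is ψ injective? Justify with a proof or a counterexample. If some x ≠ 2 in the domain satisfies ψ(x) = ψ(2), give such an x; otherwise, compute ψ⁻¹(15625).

ψ(2) = 64 = (−2)^6 = ψ(−2) (since 6 is even), with 2 ≠ −2. So ψ is not injective.
For the follow-up, such an x exists: taking x = −2 ∈ ℝ gives ψ(−2) = 64 = ψ(2) with −2 ≠ 2.

-2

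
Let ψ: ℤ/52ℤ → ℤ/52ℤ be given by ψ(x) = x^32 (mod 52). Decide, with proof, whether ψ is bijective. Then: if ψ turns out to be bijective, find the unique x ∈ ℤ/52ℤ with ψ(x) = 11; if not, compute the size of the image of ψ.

8

ψ(1) = 1^32 = 1.
ψ(5): Repeated squaring mod 52: 5^1 ≡ 5, 5^2 ≡ 5² = 25, 5^4 ≡ 25² = 625 ≡ 1, 5^8 ≡ 1² = 1, 5^16 ≡ 1² = 1, 5^32 ≡ 1² = 1. So 5^32 ≡ 1 (mod 52).
So ψ(1) = ψ(5) = 1 while 1 ≠ 5, thus ψ is not injective, hence not bijective.
Since ψ is not bijective, we determine |image(ψ)|. Computing x^32 mod 52 for each x (by repeated squaring, reducing mod 52 at every step), the values ψ(0), ψ(1), …, ψ(51) are: 0, 1, 48, 9, 16, 1, 16, 29, 40, 29, 48, 9, 40, 13, 40, 9, 48, 29, 40, 29, 16, 1, 16, 9, 48, 1, 0, 1, 48, 9, 16, 1, 16, 29, 40, 29, 48, 9, 40, 13, 40, 9, 48, 29, 40, 29, 16, 1, 16, 9, 48, 1.
The distinct values are {0, 1, 9, 13, 16, 29, 40, 48}; there are 8 of them.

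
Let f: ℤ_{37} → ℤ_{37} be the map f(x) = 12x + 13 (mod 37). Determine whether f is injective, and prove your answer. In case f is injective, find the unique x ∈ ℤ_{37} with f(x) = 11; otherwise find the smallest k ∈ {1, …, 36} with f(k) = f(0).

6

If f(x_1) = f(x_2), then 12x_1 ≡ 12x_2 (mod 37). Because gcd(12, 37) = 1, we may cancel 12 to get x_1 ≡ x_2 (mod 37).
Therefore f is injective.
We now compute 12⁻¹ mod 37 explicitly. Euclid's algorithm: 37 = 3·12 + 1; back-substituting gives 1 = 34·12 − 11·37, so 12⁻¹ ≡ 34 (mod 37).
Since f is injective, we compute f⁻¹(11): solve 12x + 13 ≡ 11 (mod 37), i.e. 12x ≡ 35 (mod 37).
Multiplying by 12⁻¹ = 34 gives x ≡ 34·35 = 1190 = 32·37 + 6 ≡ 6 (mod 37).
Check: f(6) = 12·6 + 13 = 85 = 2·37 + 11 ≡ 11 (mod 37).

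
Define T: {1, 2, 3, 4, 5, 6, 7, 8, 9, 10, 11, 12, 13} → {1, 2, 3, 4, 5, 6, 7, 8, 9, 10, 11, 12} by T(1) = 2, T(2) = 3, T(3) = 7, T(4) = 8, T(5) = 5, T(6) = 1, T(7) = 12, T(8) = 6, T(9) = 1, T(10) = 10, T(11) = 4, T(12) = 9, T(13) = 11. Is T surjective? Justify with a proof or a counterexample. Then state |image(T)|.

12

Every element of the codomain has a preimage: 1 = T(6), 2 = T(1), 3 = T(2), 4 = T(11), 5 = T(5), 6 = T(8), 7 = T(3), 8 = T(4), 9 = T(12), 10 = T(10), 11 = T(13), 12 = T(7).
Thus T is surjective.
The image of T is {1, 2, 3, 4, 5, 6, 7, 8, 9, 10, 11, 12}, which has 12 elements.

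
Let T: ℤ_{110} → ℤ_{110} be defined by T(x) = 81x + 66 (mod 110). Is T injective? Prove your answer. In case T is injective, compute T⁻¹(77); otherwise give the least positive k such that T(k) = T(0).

11

Recall: T is injective if T(s) = T(t) implies s = t.
Suppose T(s) = T(t) in ℤ_{110}. Then 81s + 66 ≡ 81t + 66 (mod 110), so 81(s − t) ≡ 0 (mod 110).
Since gcd(81, 110) = 1, 81 is invertible modulo 110, hence s − t ≡ 0 (mod 110), i.e. s = t.
So T is injective.
We now compute 81⁻¹ mod 110 explicitly. Euclid's algorithm: 110 = 1·81 + 29, 81 = 2·29 + 23, 29 = 1·23 + 6, 23 = 3·6 + 5, 6 = 1·5 + 1; back-substituting gives 1 = 91·81 − 67·110, so 81⁻¹ ≡ 91 (mod 110).
Since T is injective, we compute T⁻¹(77): solve 81x + 66 ≡ 77 (mod 110), i.e. 81x ≡ 11 (mod 110).
Multiplying by 81⁻¹ = 91 gives x ≡ 91·11 = 1001 = 9·110 + 11 ≡ 11 (mod 110).
Check: T(11) = 81·11 + 66 = 957 = 8·110 + 77 ≡ 77 (mod 110).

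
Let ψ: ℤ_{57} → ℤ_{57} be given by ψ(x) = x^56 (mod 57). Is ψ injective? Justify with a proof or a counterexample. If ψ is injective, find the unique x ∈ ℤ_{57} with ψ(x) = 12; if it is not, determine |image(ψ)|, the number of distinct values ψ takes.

20

ψ(8): Repeated squaring mod 57: 8^1 ≡ 8, 8^2 ≡ 8² = 64 ≡ 7, 8^4 ≡ 7² = 49, 8^8 ≡ 49² = 2401 ≡ 7, 8^16 ≡ 7² = 49, 8^32 ≡ 49² = 2401 ≡ 7. Since 56 = 32 + 16 + 8, 8^56 ≡ 7·49·7: 7·49 = 343 ≡ 1, then 1·7 = 7. So 8^56 ≡ 7 (mod 57).
ψ(11): Repeated squaring mod 57: 11^1 ≡ 11, 11^2 ≡ 11² = 121 ≡ 7, 11^4 ≡ 7² = 49, 11^8 ≡ 49² = 2401 ≡ 7, 11^16 ≡ 7² = 49, 11^32 ≡ 49² = 2401 ≡ 7. Since 56 = 32 + 16 + 8, 11^56 ≡ 7·49·7: 7·49 = 343 ≡ 1, then 1·7 = 7. So 11^56 ≡ 7 (mod 57).
So ψ(8) = ψ(11) = 7 while 8 ≠ 11, therefore ψ is not injective.
Since ψ is not injective, we determine |image(ψ)|. Computing x^56 mod 57 for each x (by repeated squaring, reducing mod 57 at every step), the values ψ(0), ψ(1), …, ψ(56) are: 0, 1, 4, 9, 16, 25, 36, 49, 7, 24, 43, 7, 30, 55, 25, 54, 28, 4, 39, 19, 1, 42, 28, 16, 6, 55, 49, 45, 43, 43, 45, 49, 55, 6, 16, 28, 42, 1, 19, 39, 4, 28, 54, 25, 55, 30, 7, 43, 24, 7, 49, 36, 25, 16, 9, 4, 1.
The distinct values are {0, 1, 4, 6, 7, 9, 16, 19, 24, 25, 28, 30, 36, 39, 42, 43, 45, 49, 54, 55}; there are 20 of them.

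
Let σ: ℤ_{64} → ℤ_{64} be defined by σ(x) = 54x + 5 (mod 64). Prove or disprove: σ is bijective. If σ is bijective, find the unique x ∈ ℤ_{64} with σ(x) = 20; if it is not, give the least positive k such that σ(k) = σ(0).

32

By definition, injectivity means: for all a, b in the domain, σ(a) = σ(b) implies a = b.
We have gcd(54, 64) = 2 > 1. Taking a = 0 and b = 32: σ(0) = 5 and σ(32) = 54·32 + 5 = 1733 ≡ 5 (mod 64).
So σ(0) = σ(32) while 0 ≠ 32, therefore σ is not injective, hence not bijective.
Since σ is not bijective, we find the least positive k with σ(k) = σ(0): this means 54k ≡ 0 (mod 64), i.e. 64 ∣ 54k. Since gcd(54, 64) = 2, dividing through by 2 this holds exactly when 32 ∣ 27k, and as gcd(27, 32) = 1, exactly when 32 ∣ k.
The smallest positive such k is 32.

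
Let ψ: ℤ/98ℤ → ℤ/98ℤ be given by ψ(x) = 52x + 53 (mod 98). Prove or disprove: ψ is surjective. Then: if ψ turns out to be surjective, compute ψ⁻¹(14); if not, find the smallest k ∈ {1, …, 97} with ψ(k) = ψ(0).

49

Since gcd(52, 98) = 2, we have 52x ≡ 0 (mod 2) for all x, so ψ(x) ≡ 1 (mod 2).
But 0 ≢ 1 (mod 2), so 0 ∈ ℤ/98ℤ has no preimage. Thus ψ is not surjective.
Since ψ is not surjective, we find the least positive k with ψ(k) = ψ(0): this means 52k ≡ 0 (mod 98), i.e. 98 ∣ 52k. Since gcd(52, 98) = 2, dividing through by 2 this holds exactly when 49 ∣ 26k, and as gcd(26, 49) = 1, exactly when 49 ∣ k.
The smallest positive such k is 49.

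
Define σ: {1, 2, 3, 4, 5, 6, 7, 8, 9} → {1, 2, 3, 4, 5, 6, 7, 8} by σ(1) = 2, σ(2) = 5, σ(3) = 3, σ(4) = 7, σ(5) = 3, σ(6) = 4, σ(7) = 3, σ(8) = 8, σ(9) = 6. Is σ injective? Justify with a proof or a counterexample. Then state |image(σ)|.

σ(3) = 3 = σ(5) with 3 ≠ 5, so σ is not injective.
The image of σ is {2, 3, 4, 5, 6, 7, 8}, which has 7 elements.

7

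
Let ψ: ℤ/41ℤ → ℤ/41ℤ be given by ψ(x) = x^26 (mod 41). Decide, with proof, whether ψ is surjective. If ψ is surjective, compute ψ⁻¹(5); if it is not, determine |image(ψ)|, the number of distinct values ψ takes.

ψ(20): Repeated squaring mod 41: 20^1 ≡ 20, 20^2 ≡ 20² = 400 ≡ 31, 20^4 ≡ 31² = 961 ≡ 18, 20^8 ≡ 18² = 324 ≡ 37, 20^16 ≡ 37² = 1369 ≡ 16. Since 26 = 16 + 8 + 2, 20^26 ≡ 16·37·31: 16·37 = 592 ≡ 18, then 18·31 = 558 ≡ 25. So 20^26 ≡ 25 (mod 41).
ψ(21): Repeated squaring mod 41: 21^1 ≡ 21, 21^2 ≡ 21² = 441 ≡ 31, 21^4 ≡ 31² = 961 ≡ 18, 21^8 ≡ 18² = 324 ≡ 37, 21^16 ≡ 37² = 1369 ≡ 16. Since 26 = 16 + 8 + 2, 21^26 ≡ 16·37·31: 16·37 = 592 ≡ 18, then 18·31 = 558 ≡ 25. So 21^26 ≡ 25 (mod 41).
So ψ(20) = ψ(21) = 25 while 20 ≠ 21, therefore ψ is not injective.
A non-injective map from the 41-element set ℤ/41ℤ to itself takes at most 40 distinct values, so it cannot be surjective. Hence ψ is not surjective.
Since ψ is not surjective, we determine |image(ψ)|. Computing x^26 mod 41 for each x (by repeated squaring, reducing mod 41 at every step), the values ψ(0), ψ(1), …, ψ(40) are: 0, 1, 23, 9, 37, 4, 2, 21, 31, 40, 10, 8, 5, 39, 32, 36, 16, 33, 18, 20, 25, 25, 20, 18, 33, 16, 36, 32, 39, 5, 8, 10, 40, 31, 21, 2, 4, 37, 9, 23, 1.
The distinct values are {0, 1, 2, 4, 5, 8, 9, 10, 16, 18, 20, 21, 23, 25, 31, 32, 33, 36, 37, 39, 40}; there are 21 of them.

21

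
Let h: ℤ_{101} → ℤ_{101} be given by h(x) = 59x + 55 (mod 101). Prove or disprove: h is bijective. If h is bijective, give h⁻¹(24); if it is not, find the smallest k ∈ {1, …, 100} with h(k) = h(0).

32

If h(x_1) = h(x_2), then 59x_1 ≡ 59x_2 (mod 101). Because gcd(59, 101) = 1, we may cancel 59 to get x_1 ≡ x_2 (mod 101).
We now compute 59⁻¹ mod 101 explicitly. Euclid's algorithm: 101 = 1·59 + 42, 59 = 1·42 + 17, 42 = 2·17 + 8, 17 = 2·8 + 1; back-substituting gives 1 = 12·59 − 7·101, so 59⁻¹ ≡ 12 (mod 101).
For any y ∈ ℤ_{101}, x = 12(y − 55) mod 101 satisfies h(x) = 59·12(y − 55) + 55 ≡ y (since 59·12 ≡ 1 mod 101). So every y has a preimage.
So h is bijective.
Since h is bijective, we find h⁻¹(24): we need 59x ≡ 24 − 55 ≡ 70 (mod 101). Using 59⁻¹ = 12: x ≡ 12·70 = 840 = 8·101 + 32, so x = 32.
Check: h(32) = 59·32 + 55 = 1943 = 19·101 + 24 ≡ 24 (mod 101).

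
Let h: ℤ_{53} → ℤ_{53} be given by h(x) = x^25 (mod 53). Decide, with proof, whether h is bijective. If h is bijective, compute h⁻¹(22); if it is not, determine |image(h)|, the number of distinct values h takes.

Since 53 is prime, the nonzero elements of ℤ_{53} form a cyclic group of order 52.
As gcd(25, 52) = 1, raising to the 25th power is a bijection on this group: if a^25 ≡ b^25 then (ab^{−1})^25 = 1, and the only element of order dividing gcd(25, 52) = 1 is 1, so a = b.
With h(0) = 0 this makes h injective on all of ℤ_{53}, hence bijective (finite equal-size domain and codomain). In particular h is bijective.
Since h is bijective, we find the preimage of 22. The inverse of x ↦ x^25 on (ℤ_{53})^× is x ↦ x^25, because 25·25 = 625 = 12·52 + 1 ≡ 1 (mod 52) and x^{52} = 1 for x ≠ 0 (Fermat). So h⁻¹(22) = 22^25 mod 53.
Repeated squaring mod 53: 22^1 ≡ 22, 22^2 ≡ 22² = 484 ≡ 7, 22^4 ≡ 7² = 49, 22^8 ≡ 49² = 2401 ≡ 16, 22^16 ≡ 16² = 256 ≡ 44. Since 25 = 16 + 8 + 1, 22^25 ≡ 44·16·22: 44·16 = 704 ≡ 15, then 15·22 = 330 ≡ 12. So 22^25 ≡ 12 (mod 53).
Hence h⁻¹(22) = 12.

12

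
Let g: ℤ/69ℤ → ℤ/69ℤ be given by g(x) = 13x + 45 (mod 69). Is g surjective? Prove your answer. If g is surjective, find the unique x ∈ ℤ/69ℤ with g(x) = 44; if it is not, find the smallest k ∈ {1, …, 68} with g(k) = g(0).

Since gcd(13, 69) = 1, 13 is invertible modulo 69. Euclid's algorithm: 69 = 5·13 + 4, 13 = 3·4 + 1; back-substituting gives 1 = 16·13 − 3·69, so 13⁻¹ ≡ 16 (mod 69).
Then y ↦ 16(y − 45) is a two-sided inverse to g, so every y ∈ ℤ/69ℤ has a preimage.
Thus g is surjective.
Since g is surjective, we find g⁻¹(44): we need 13x ≡ 44 − 45 ≡ 68 (mod 69). Using 13⁻¹ = 16: x ≡ 16·68 = 1088 = 15·69 + 53, so x = 53.
Check: g(53) = 13·53 + 45 = 734 = 10·69 + 44 ≡ 44 (mod 69).

53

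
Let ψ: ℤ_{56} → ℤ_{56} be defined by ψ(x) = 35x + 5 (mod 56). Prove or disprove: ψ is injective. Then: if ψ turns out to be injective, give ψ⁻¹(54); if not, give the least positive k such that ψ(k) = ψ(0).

We have gcd(35, 56) = 7 > 1. Taking x_1 = 0 and x_2 = 8: ψ(0) = 5 and ψ(8) = 35·8 + 5 = 285 ≡ 5 (mod 56).
So ψ(0) = ψ(8) while 0 ≠ 8, hence ψ is not injective.
Since ψ is not injective, we find the least positive k with ψ(k) = ψ(0): this means 35k ≡ 0 (mod 56), i.e. 56 ∣ 35k. Since gcd(35, 56) = 7, dividing through by 7 this holds exactly when 8 ∣ 5k, and as gcd(5, 8) = 1, exactly when 8 ∣ k.
The smallest positive such k is 8.

8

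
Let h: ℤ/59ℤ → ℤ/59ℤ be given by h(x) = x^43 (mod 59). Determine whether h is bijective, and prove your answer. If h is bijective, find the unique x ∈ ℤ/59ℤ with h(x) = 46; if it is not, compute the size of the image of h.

22

Since 59 is prime, the nonzero elements of ℤ/59ℤ form a cyclic group of order 58.
As gcd(43, 58) = 1, raising to the 43rd power is a bijection on this group: if a^43 ≡ b^43 then (ab^{−1})^43 = 1, and the only element of order dividing gcd(43, 58) = 1 is 1, so a = b.
With h(0) = 0 this makes h injective on all of ℤ/59ℤ, hence bijective (finite equal-size domain and codomain). In particular h is bijective.
Since h is bijective, we find the preimage of 46. The inverse of x ↦ x^43 on (ℤ/59ℤ)^× is x ↦ x^27, because 43·27 = 1161 = 20·58 + 1 ≡ 1 (mod 58) and x^{58} = 1 for x ≠ 0 (Fermat). So h⁻¹(46) = 46^27 mod 59.
Repeated squaring mod 59: 46^1 ≡ 46, 46^2 ≡ 46² = 2116 ≡ 51, 46^4 ≡ 51² = 2601 ≡ 5, 46^8 ≡ 5² = 25, 46^16 ≡ 25² = 625 ≡ 35. Since 27 = 16 + 8 + 2 + 1, 46^27 ≡ 35·25·51·46: 35·25 = 875 ≡ 49, then 49·51 = 2499 ≡ 21, then 21·46 = 966 ≡ 22. So 46^27 ≡ 22 (mod 59).
Hence h⁻¹(46) = 22.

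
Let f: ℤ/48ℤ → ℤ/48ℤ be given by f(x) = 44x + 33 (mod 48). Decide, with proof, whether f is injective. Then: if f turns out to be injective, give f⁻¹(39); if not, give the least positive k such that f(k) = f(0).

We have gcd(44, 48) = 4 > 1. Taking u = 0 and v = 12: f(0) = 33 and f(12) = 44·12 + 33 = 561 ≡ 33 (mod 48).
So f(0) = f(12) while 0 ≠ 12, so f is not injective.
Since f is not injective, we find the least positive k with f(k) = f(0): this means 44k ≡ 0 (mod 48), i.e. 48 ∣ 44k. Since gcd(44, 48) = 4, dividing through by 4 this holds exactly when 12 ∣ 11k, and as gcd(11, 12) = 1, exactly when 12 ∣ k.
The smallest positive such k is 12.

12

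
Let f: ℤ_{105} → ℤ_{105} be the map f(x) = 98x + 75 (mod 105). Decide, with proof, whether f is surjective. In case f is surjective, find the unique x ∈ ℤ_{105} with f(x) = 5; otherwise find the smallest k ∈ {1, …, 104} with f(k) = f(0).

Recall: surjectivity means every element of the codomain has a preimage under f.
Since gcd(98, 105) = 7, we have 98x ≡ 0 (mod 7) for all x, so f(x) ≡ 5 (mod 7).
But 0 ≢ 5 (mod 7), so 0 ∈ ℤ_{105} has no preimage. So f is not surjective.
Since f is not surjective, we find the least positive k with f(k) = f(0): this means 98k ≡ 0 (mod 105), i.e. 105 ∣ 98k. Since gcd(98, 105) = 7, dividing through by 7 this holds exactly when 15 ∣ 14k, and as gcd(14, 15) = 1, exactly when 15 ∣ k.
The smallest positive such k is 15.

15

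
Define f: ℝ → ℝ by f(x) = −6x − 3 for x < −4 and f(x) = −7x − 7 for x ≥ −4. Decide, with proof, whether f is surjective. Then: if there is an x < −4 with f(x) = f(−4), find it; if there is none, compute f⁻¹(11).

Both pieces are strictly decreasing (slopes −6 and −7), so each is injective on its own interval.
The left piece maps (−∞, −4) onto (21, ∞); the right piece maps [−4, ∞) onto (−∞, 21].
These images together cover ℝ, so f is surjective.
Because the two images are disjoint, no x < −4 has f(x) = f(−4), so we compute f⁻¹(11): 11 lies in (−∞, 21], so solve −7x − 7 = 11: x = (11 + 7)/(−7) = −18/7.

-18/7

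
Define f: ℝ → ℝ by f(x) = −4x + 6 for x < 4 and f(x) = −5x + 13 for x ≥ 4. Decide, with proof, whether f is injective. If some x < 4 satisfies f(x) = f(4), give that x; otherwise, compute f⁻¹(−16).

13/4

Both pieces are strictly decreasing (slopes −4 and −5), so each is injective on its own interval.
The left piece maps (−∞, 4) onto (−10, ∞); the right piece maps [4, ∞) onto (−∞, −7].
These images overlap. In particular f(4) = −7 (right piece), and solving −4x + 6 = −7 on the left piece gives x = 13/4 < 4.
So f(13/4) = f(4) with 13/4 ≠ 4, and f is not injective. This x = 13/4 is the requested value below 4.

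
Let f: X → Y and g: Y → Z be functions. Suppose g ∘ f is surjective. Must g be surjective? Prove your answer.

surjective

Let c ∈ Z. Since g ∘ f is surjective, some a ∈ X has g(f(a)) = c. Then b = f(a) ∈ Y satisfies g(b) = c. So g is surjective.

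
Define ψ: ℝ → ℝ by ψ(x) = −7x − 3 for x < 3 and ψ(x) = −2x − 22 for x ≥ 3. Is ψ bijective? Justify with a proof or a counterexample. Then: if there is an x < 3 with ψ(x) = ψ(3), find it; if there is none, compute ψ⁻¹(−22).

19/7

Both pieces are strictly decreasing (slopes −7 and −2), so each is injective on its own interval.
The left piece maps (−∞, 3) onto (−24, ∞); the right piece maps [3, ∞) onto (−∞, −28].
The images leave a gap (−24 has no preimage), so ψ is not surjective, hence not bijective.
Because the two images are disjoint, no x < 3 has ψ(x) = ψ(3), so we compute ψ⁻¹(−22): −22 lies in (−24, ∞), so solve −7x − 3 = −22: x = (−22 + 3)/(−7) = 19/7.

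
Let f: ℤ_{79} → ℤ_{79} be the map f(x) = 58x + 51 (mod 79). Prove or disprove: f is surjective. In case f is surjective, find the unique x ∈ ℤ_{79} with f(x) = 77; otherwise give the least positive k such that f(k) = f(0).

Since gcd(58, 79) = 1, 58 is invertible modulo 79. Euclid's algorithm: 79 = 1·58 + 21, 58 = 2·21 + 16, 21 = 1·16 + 5, 16 = 3·5 + 1; back-substituting gives 1 = 15·58 − 11·79, so 58⁻¹ ≡ 15 (mod 79).
Then y ↦ 15(y − 51) is a two-sided inverse to f, so every y ∈ ℤ_{79} has a preimage.
So f is surjective.
Since f is surjective, we find f⁻¹(77): we need 58x ≡ 77 − 51 ≡ 26 (mod 79). Using 58⁻¹ = 15: x ≡ 15·26 = 390 = 4·79 + 74, so x = 74.
Check: f(74) = 58·74 + 51 = 4343 = 54·79 + 77 ≡ 77 (mod 79).

74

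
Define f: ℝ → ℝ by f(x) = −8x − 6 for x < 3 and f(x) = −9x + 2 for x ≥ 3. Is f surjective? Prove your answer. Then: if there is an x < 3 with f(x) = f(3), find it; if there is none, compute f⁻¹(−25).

19/8

Both pieces are strictly decreasing (slopes −8 and −9), so each is injective on its own interval.
The left piece maps (−∞, 3) onto (−30, ∞); the right piece maps [3, ∞) onto (−∞, −25].
The union (−30, ∞) ∪ (−∞, −25] covers ℝ, so f is surjective.
For the follow-up: the images overlap, so an x < 3 with f(x) = f(3) exists. f(3) = −25; solving −8x − 6 = −25 for x < 3 gives x = (−25 + 6)/(−8) = 19/8.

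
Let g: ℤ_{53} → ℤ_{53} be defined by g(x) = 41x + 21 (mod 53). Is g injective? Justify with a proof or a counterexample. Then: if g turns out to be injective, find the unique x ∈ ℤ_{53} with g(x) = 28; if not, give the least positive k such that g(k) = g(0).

Suppose g(x_1) = g(x_2) in ℤ_{53}. Then 41x_1 + 21 ≡ 41x_2 + 21 (mod 53), hence 41(x_1 − x_2) ≡ 0 (mod 53).
Since gcd(41, 53) = 1, 41 is invertible modulo 53, thus x_1 − x_2 ≡ 0 (mod 53), i.e. x_1 = x_2.
Hence g is injective.
We now compute 41⁻¹ mod 53 explicitly. Euclid's algorithm: 53 = 1·41 + 12, 41 = 3·12 + 5, 12 = 2·5 + 2, 5 = 2·2 + 1; back-substituting gives 1 = 22·41 − 17·53, so 41⁻¹ ≡ 22 (mod 53).
Since g is injective, we compute g⁻¹(28): solve 41x + 21 ≡ 28 (mod 53), i.e. 41x ≡ 7 (mod 53).
Multiplying by 41⁻¹ = 22 gives x ≡ 22·7 = 154 = 2·53 + 48 ≡ 48 (mod 53).
Check: g(48) = 41·48 + 21 = 1989 = 37·53 + 28 ≡ 28 (mod 53).

48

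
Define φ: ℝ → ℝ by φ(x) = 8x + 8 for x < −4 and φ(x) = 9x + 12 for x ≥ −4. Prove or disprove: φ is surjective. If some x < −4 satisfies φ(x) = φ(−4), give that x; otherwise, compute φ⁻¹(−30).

Both pieces are strictly increasing (slopes 8 and 9), so each is injective on its own interval.
The left piece maps (−∞, −4) onto (−∞, −24); the right piece maps [−4, ∞) onto [−24, ∞).
These images together cover ℝ, so φ is surjective.
Because the two images are disjoint, no x < −4 has φ(x) = φ(−4), so we compute φ⁻¹(−30): −30 lies in (−∞, −24), so solve 8x + 8 = −30: x = (−30 − 8)/8 = −19/4.

-19/4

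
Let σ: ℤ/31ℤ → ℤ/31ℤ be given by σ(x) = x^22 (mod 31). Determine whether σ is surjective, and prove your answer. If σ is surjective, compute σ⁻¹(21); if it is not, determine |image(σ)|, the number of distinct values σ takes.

16

σ(15): Repeated squaring mod 31: 15^1 ≡ 15, 15^2 ≡ 15² = 225 ≡ 8, 15^4 ≡ 8² = 64 ≡ 2, 15^8 ≡ 2² = 4, 15^16 ≡ 4² = 16. Since 22 = 16 + 4 + 2, 15^22 ≡ 16·2·8: 16·2 = 32 ≡ 1, then 1·8 = 8. So 15^22 ≡ 8 (mod 31).
σ(16): Repeated squaring mod 31: 16^1 ≡ 16, 16^2 ≡ 16² = 256 ≡ 8, 16^4 ≡ 8² = 64 ≡ 2, 16^8 ≡ 2² = 4, 16^16 ≡ 4² = 16. Since 22 = 16 + 4 + 2, 16^22 ≡ 16·2·8: 16·2 = 32 ≡ 1, then 1·8 = 8. So 16^22 ≡ 8 (mod 31).
So σ(15) = σ(16) = 8 while 15 ≠ 16, hence σ is not injective.
A non-injective map from the 31-element set ℤ/31ℤ to itself takes at most 30 distinct values, so it cannot be surjective. So σ is not surjective.
Since σ is not surjective, we determine |image(σ)|. Computing x^22 mod 31 for each x (by repeated squaring, reducing mod 31 at every step), the values σ(0), σ(1), …, σ(30) are: 0, 1, 4, 14, 16, 5, 25, 28, 2, 10, 20, 18, 7, 9, 19, 8, 8, 19, 9, 7, 18, 20, 10, 2, 28, 25, 5, 16, 14, 4, 1.
The distinct values are {0, 1, 2, 4, 5, 7, 8, 9, 10, 14, 16, 18, 19, 20, 25, 28}; there are 16 of them.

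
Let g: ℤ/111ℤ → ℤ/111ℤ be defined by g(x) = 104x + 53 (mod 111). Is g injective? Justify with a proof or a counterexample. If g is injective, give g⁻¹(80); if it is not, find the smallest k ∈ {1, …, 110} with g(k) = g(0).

Recall that injectivity means: for all s, t in the domain, g(s) = g(t) implies s = t.
Suppose g(s) = g(t) in ℤ/111ℤ. Then 104s + 53 ≡ 104t + 53 (mod 111), therefore 104(s − t) ≡ 0 (mod 111).
Since gcd(104, 111) = 1, 104 is invertible modulo 111, therefore s − t ≡ 0 (mod 111), i.e. s = t.
Therefore g is injective.
We now compute 104⁻¹ mod 111 explicitly. Euclid's algorithm: 111 = 1·104 + 7, 104 = 14·7 + 6, 7 = 1·6 + 1; back-substituting gives 1 = 95·104 − 89·111, so 104⁻¹ ≡ 95 (mod 111).
Since g is injective, we compute g⁻¹(80): solve 104x + 53 ≡ 80 (mod 111), i.e. 104x ≡ 27 (mod 111).
Multiplying by 104⁻¹ = 95 gives x ≡ 95·27 = 2565 = 23·111 + 12 ≡ 12 (mod 111).
Check: g(12) = 104·12 + 53 = 1301 = 11·111 + 80 ≡ 80 (mod 111).

12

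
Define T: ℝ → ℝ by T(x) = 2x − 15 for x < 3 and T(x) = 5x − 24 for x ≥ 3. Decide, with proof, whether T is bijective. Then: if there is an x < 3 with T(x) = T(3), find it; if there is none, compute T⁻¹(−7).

Both pieces are strictly increasing (slopes 2 and 5), so each is injective on its own interval.
The left piece maps (−∞, 3) onto (−∞, −9); the right piece maps [3, ∞) onto [−9, ∞).
Since −9 = −9, the images partition ℝ: T is injective and surjective, hence bijective.
Because the two images are disjoint, no x < 3 has T(x) = T(3), so we compute T⁻¹(−7): −7 lies in [−9, ∞), so solve 5x − 24 = −7: x = (−7 + 24)/5 = 17/5.

17/5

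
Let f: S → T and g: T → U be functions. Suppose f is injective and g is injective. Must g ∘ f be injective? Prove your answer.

injective

Suppose (g ∘ f)(a) = (g ∘ f)(b), i.e. g(f(a)) = g(f(b)).
Since g is injective, f(a) = f(b). Since f is injective, a = b. Therefore g ∘ f is injective.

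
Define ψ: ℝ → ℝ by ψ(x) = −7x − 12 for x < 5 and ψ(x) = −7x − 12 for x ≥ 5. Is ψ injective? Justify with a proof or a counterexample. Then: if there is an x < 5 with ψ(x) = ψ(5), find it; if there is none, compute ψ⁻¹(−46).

Both pieces are strictly decreasing (slopes −7 and −7), so each is injective on its own interval.
The left piece maps (−∞, 5) onto (−47, ∞); the right piece maps [5, ∞) onto (−∞, −47].
These images are disjoint, so no value is attained by both pieces. Therefore ψ is injective.
Because the two images are disjoint, no x < 5 has ψ(x) = ψ(5), so we compute ψ⁻¹(−46): −46 lies in (−47, ∞), so solve −7x − 12 = −46: x = (−46 + 12)/(−7) = 34/7.

34/7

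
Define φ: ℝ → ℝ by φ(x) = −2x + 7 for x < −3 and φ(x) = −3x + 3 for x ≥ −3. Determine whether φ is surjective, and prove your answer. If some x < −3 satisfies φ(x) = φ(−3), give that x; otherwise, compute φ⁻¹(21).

Both pieces are strictly decreasing (slopes −2 and −3), so each is injective on its own interval.
The left piece maps (−∞, −3) onto (13, ∞); the right piece maps [−3, ∞) onto (−∞, 12].
The union (13, ∞) ∪ (−∞, 12] omits the interval between 13 and 12; in particular 13 has no preimage. So φ is not surjective.
Because the two images are disjoint, no x < −3 has φ(x) = φ(−3), so we compute φ⁻¹(21): 21 lies in (13, ∞), so solve −2x + 7 = 21: x = (21 − 7)/(−2) = −7.

-7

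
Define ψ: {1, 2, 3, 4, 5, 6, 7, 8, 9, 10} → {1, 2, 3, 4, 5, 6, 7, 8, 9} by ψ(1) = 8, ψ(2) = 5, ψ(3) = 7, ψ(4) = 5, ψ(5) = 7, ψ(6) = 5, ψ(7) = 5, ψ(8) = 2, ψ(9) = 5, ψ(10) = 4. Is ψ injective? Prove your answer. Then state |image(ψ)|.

5

ψ(2) = 5 = ψ(4) with 2 ≠ 4, so ψ is not injective.
The image of ψ is {2, 4, 5, 7, 8}, which has 5 elements.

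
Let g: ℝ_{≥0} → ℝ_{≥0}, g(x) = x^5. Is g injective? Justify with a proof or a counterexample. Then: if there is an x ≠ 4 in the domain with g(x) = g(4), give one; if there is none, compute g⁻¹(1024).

4

On ℝ_{≥0}, x ↦ x^5 is strictly increasing, so g(s) = g(t) forces s = t. Hence g is injective.
Since x ↦ x^5 is strictly increasing on ℝ_{≥0}, it is injective there, so no x ≠ 4 in the domain has g(x) = g(4). We therefore compute g⁻¹(1024) = 1024^{1/5} = 4 (indeed 4^5 = 1024).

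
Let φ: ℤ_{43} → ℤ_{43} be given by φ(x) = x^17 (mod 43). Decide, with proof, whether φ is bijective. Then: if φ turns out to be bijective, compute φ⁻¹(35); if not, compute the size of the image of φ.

Since 43 is prime, the nonzero elements of ℤ_{43} form a cyclic group of order 42.
As gcd(17, 42) = 1, raising to the 17th power is a bijection on this group: if a^17 ≡ b^17 then (ab^{−1})^17 = 1, and the only element of order dividing gcd(17, 42) = 1 is 1, so a = b.
With φ(0) = 0 this makes φ injective on all of ℤ_{43}, hence bijective (finite equal-size domain and codomain). In particular φ is bijective.
Since φ is bijective, we find the preimage of 35. The inverse of x ↦ x^17 on (ℤ_{43})^× is x ↦ x^5, because 17·5 = 85 = 2·42 + 1 ≡ 1 (mod 42) and x^{42} = 1 for x ≠ 0 (Fermat). So φ⁻¹(35) = 35^5 mod 43.
Repeated squaring mod 43: 35^1 ≡ 35, 35^2 ≡ 35² = 1225 ≡ 21, 35^4 ≡ 21² = 441 ≡ 11. Since 5 = 4 + 1, 35^5 ≡ 11·35: 11·35 = 385 ≡ 41. So 35^5 ≡ 41 (mod 43).
Hence φ⁻¹(35) = 41.

41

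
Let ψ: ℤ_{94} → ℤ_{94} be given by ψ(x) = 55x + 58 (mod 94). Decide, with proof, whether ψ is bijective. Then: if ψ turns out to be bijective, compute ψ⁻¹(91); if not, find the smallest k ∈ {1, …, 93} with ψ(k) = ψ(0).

57

Recall that ψ is injective if ψ(x_1) = ψ(x_2) implies x_1 = x_2.
Suppose ψ(x_1) = ψ(x_2) in ℤ_{94}. Then 55x_1 + 58 ≡ 55x_2 + 58 (mod 94), therefore 55(x_1 − x_2) ≡ 0 (mod 94).
Since gcd(55, 94) = 1, 55 is invertible modulo 94, thus x_1 − x_2 ≡ 0 (mod 94), i.e. x_1 = x_2.
We now compute 55⁻¹ mod 94 explicitly. Euclid's algorithm: 94 = 1·55 + 39, 55 = 1·39 + 16, 39 = 2·16 + 7, 16 = 2·7 + 2, 7 = 3·2 + 1; back-substituting gives 1 = 53·55 − 31·94, so 55⁻¹ ≡ 53 (mod 94).
Then y ↦ 53(y − 58) is a two-sided inverse to ψ, so every y ∈ ℤ_{94} has a preimage.
Therefore ψ is bijective.
Since ψ is bijective, we find ψ⁻¹(91): we need 55x ≡ 91 − 58 ≡ 33 (mod 94). Using 55⁻¹ = 53: x ≡ 53·33 = 1749 = 18·94 + 57, so x = 57.
Check: ψ(57) = 55·57 + 58 = 3193 = 33·94 + 91 ≡ 91 (mod 94).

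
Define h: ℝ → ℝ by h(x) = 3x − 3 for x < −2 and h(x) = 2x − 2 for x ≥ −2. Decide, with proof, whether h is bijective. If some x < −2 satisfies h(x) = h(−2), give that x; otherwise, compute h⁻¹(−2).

Both pieces are strictly increasing (slopes 3 and 2), so each is injective on its own interval.
The left piece maps (−∞, −2) onto (−∞, −9); the right piece maps [−2, ∞) onto [−6, ∞).
The images leave a gap (−9 has no preimage), so h is not surjective, hence not bijective.
Because the two images are disjoint, no x < −2 has h(x) = h(−2), so we compute h⁻¹(−2): −2 lies in [−6, ∞), so solve 2x − 2 = −2: x = (−2 + 2)/2 = 0.

0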